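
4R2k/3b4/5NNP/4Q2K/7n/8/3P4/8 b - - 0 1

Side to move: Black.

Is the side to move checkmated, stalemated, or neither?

checkmate

Black to move; black king on h8.
In check: yes, from the white knight on g6 and the white rook on e8.
King squares — g7: attacked by Ph6; h7: attacked by Nf6; g8: attacked by Nf6.
Legal moves for Black: none.
In check with no legal moves → checkmate.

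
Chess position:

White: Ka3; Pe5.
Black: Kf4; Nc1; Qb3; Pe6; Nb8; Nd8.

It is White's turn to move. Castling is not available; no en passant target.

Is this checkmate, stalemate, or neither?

White to move; white king on a3.
In check: yes, from the black queen on b3.
King squares — a2: attacked by Nc1; b2: attacked by Qb3; b3: attacked by Nc1; a4: attacked by Qb3; b4: attacked by Qb3.
Legal moves for White: none.
In check with no legal moves → checkmate.

checkmate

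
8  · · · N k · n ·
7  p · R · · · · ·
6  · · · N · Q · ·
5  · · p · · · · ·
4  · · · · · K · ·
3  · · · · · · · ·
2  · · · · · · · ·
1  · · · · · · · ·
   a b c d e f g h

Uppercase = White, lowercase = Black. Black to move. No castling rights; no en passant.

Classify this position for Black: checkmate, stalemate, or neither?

checkmate

Black to move; black king on e8.
In check: yes, from the white knight on d6.
King squares — d7: attacked by Rc7; e7: attacked by Qf6; f7: attacked by Nd6; d8: attacked by Qf6; f8: attacked by Qf6.
Legal moves for Black: none.
In check with no legal moves → checkmate.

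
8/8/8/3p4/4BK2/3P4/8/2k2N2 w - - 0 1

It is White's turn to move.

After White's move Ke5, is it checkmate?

After Ke5: black king on c1; in check: no.
Black is not in check, so this cannot be checkmate.

no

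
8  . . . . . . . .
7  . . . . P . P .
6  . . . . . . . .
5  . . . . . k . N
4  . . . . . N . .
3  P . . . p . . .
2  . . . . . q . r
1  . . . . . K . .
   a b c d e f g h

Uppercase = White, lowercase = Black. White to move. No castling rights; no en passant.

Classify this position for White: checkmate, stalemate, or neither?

checkmate

White to move; white king on f1.
In check: yes, from the black queen on f2.
King squares — e1: attacked by Qf2; g1: attacked by Qf2; e2: attacked by Qf2; f2: attacked by Rh2; g2: attacked by Qf2.
Legal moves for White: none.
In check with no legal moves → checkmate.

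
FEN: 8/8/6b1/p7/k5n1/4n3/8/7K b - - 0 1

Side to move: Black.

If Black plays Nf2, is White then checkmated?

After Nf2: white king on h1; in check: yes, from the black knight on f2.
White has 2 legal replies: Kh2, Kg1.
In check but a legal move exists → not checkmate.

no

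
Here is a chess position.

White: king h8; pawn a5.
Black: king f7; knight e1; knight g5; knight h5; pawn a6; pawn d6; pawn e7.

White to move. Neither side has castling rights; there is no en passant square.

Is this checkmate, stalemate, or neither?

stalemate

White to move; white king on h8.
In check: no.
King squares — g7: attacked by Nh5; h7: attacked by Ng5; g8: attacked by Kf7.
Legal moves for White: none.
Not in check and no legal moves → stalemate.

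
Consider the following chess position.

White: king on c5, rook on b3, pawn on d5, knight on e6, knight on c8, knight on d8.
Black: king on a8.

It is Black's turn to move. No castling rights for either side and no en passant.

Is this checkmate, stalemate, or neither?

stalemate

Black to move; black king on a8.
In check: no.
King squares — a7: attacked by Nc8; b7: attacked by Rb3; b8: attacked by Rb3.
Legal moves for Black: none.
Not in check and no legal moves → stalemate.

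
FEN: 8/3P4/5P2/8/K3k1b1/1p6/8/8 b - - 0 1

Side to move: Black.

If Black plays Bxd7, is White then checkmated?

no

After Bxd7: white king on a4; in check: yes, from the black bishop on d7.
White has 4 legal replies: Ka5, Kb4, Kxb3, Ka3.
In check but a legal move exists → not checkmate.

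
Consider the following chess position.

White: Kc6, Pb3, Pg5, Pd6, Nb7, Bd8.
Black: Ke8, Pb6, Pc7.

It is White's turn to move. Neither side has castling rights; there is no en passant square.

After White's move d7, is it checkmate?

After d7: black king on e8; in check: yes, from the white pawn on d7.
Black has 2 legal replies: Kf8, Kf7.
In check but a legal move exists → not checkmate.

no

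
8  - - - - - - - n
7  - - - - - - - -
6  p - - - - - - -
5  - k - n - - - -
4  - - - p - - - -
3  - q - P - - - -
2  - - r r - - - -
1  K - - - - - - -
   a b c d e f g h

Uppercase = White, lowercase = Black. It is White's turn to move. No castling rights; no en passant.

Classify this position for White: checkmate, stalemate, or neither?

stalemate

White to move; white king on a1.
In check: no.
King squares — b1: attacked by Qb3; a2: attacked by Rc2; b2: attacked by Rc2.
Legal moves for White: none.
Not in check and no legal moves → stalemate.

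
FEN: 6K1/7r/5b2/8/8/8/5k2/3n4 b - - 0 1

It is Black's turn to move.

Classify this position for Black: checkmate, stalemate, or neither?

Black to move; black king on f2.
In check: no.
Legal moves for Black include: Rh8+, Rg7+, Rf7, Re7, Rd7, Rc7, Rb7, Ra7, Rh6, Rh5, Rh4, Rh3, Rh2, Rh1, Bh8, Bd8, Bg7, Be7, ... (list truncated; more exist).
Black has legal moves and is not in check → neither.

neither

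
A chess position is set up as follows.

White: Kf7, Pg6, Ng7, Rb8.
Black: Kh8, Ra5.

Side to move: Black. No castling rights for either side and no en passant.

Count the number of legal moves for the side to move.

0

Black to move; king on h8.
In check: yes, from the white rook on b8.
Legal moves: none.
Count: 0.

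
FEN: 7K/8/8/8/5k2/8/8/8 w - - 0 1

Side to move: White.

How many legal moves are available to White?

White to move; king on h8.
In check: no.
Legal moves: Kg8, Kh7, Kg7.
Count: 3.

3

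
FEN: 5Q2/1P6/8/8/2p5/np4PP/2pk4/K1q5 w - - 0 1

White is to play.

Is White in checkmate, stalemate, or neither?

checkmate

White to move; white king on a1.
In check: yes, from the black queen on c1.
King squares — b1: attacked by Qc1; a2: attacked by Pb3; b2: attacked by Qc1.
Legal moves for White: none.
In check with no legal moves → checkmate.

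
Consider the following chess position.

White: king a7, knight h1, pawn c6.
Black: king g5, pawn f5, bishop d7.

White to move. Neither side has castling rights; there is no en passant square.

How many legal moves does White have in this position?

9

White to move; king on a7.
In check: no.
Legal moves: Kb8, Ka8, Kb7, Kb6, Ka6, Ng3, Nf2, cxd7, c7.
Count: 9.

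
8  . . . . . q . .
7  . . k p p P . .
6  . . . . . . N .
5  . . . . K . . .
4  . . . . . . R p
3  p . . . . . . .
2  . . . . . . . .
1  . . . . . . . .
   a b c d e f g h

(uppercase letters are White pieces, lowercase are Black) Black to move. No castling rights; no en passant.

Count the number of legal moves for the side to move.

Black to move; king on c7.
In check: no.
Legal moves: Qh8+, Qg8, Qe8, Qd8, Qc8, Qb8, Qa8, Qg7+, Qxf7, Qh6, Kd8, Kc8, Kb8, Kb7, Kc6, Kb6, e6, d6+, h3, a2, d5.
Count: 21.

21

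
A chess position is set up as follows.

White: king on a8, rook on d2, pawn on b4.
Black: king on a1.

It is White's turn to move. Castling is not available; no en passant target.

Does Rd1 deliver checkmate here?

no

After Rd1: black king on a1; in check: yes, from the white rook on d1.
Black has 2 legal replies: Kb2, Ka2.
In check but a legal move exists → not checkmate.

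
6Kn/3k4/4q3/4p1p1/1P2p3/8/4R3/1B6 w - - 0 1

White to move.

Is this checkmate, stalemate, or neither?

White to move; white king on g8.
In check: yes, from the black queen on e6.
King squares — f7: attacked by Qe6; g7: available; h7: available; f8: available; h8: available.
Legal moves for White: Kxh8, Kf8, Kh7, Kg7.
White is in check but has 4 legal moves → neither.

neither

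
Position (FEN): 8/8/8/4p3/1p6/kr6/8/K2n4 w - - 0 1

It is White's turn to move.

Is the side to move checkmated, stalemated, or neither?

White to move; white king on a1.
In check: no.
King squares — b1: attacked by Rb3; a2: attacked by Ka3; b2: attacked by Nd1.
Legal moves for White: none.
Not in check and no legal moves → stalemate.

stalemate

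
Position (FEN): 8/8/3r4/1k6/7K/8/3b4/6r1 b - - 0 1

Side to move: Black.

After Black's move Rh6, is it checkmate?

After Rh6: white king on h4; in check: yes, from the black rook on h6.
King squares — g3: attacked by Rg1; h3: attacked by Rh6; g4: attacked by Rg1; g5: attacked by Rg1; h5: attacked by Rh6.
White has no legal moves → checkmate.

yes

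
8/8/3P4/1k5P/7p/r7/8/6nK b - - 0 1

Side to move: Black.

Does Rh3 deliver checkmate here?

After Rh3: white king on h1; in check: yes, from the black rook on h3.
White has 2 legal replies: Kg2, Kxg1.
In check but a legal move exists → not checkmate.

no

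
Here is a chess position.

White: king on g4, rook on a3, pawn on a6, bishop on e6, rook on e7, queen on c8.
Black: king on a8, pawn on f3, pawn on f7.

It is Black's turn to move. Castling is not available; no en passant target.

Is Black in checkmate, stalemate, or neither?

Black to move; black king on a8.
In check: yes, from the white queen on c8.
King squares — a7: attacked by Re7; b7: attacked by Pa6; b8: attacked by Qc8.
Legal moves for Black: none.
In check with no legal moves → checkmate.

checkmate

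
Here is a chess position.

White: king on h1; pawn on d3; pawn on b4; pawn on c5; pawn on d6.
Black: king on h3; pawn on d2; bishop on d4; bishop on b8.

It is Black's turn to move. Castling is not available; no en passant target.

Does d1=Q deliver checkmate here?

After d1=Q: white king on h1; in check: yes, from the black queen on d1.
King squares — g1: attacked by Qd1; g2: attacked by Kh3; h2: attacked by Kh3.
White has no legal moves → checkmate.

yes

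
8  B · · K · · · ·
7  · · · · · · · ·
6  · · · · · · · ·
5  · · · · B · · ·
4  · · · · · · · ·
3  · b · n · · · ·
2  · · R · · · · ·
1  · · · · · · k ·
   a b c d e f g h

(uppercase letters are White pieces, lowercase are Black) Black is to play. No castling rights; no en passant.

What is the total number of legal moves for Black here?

17

Black to move; king on g1.
In check: no.
Legal moves: Nxe5, Nc5, Nf4, Nb4, Nf2, Nb2, Ne1, Nc1, Bg8, Bf7, Be6, Bd5, Bc4, Ba4, Bxc2, Ba2, Kf1.
Count: 17.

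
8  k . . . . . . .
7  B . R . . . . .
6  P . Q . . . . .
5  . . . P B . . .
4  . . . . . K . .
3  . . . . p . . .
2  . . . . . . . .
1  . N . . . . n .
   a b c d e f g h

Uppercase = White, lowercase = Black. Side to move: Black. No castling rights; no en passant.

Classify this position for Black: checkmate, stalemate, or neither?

Black to move; black king on a8.
In check: yes, from the white queen on c6.
King squares — a7: attacked by Rc7; b7: attacked by Pa6; b8: attacked by Ba7.
Legal moves for Black: none.
In check with no legal moves → checkmate.

checkmate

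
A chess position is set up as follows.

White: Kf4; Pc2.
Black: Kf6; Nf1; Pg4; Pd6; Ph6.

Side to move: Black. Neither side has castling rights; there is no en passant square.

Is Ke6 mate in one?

After Ke6: white king on f4; in check: no.
White is not in check, so this cannot be checkmate.

no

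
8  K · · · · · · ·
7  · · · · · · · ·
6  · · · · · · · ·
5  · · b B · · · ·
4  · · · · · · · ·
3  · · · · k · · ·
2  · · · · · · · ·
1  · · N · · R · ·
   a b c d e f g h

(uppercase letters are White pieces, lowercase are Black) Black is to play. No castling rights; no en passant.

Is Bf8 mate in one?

After Bf8: white king on a8; in check: no.
White is not in check, so this cannot be checkmate.

no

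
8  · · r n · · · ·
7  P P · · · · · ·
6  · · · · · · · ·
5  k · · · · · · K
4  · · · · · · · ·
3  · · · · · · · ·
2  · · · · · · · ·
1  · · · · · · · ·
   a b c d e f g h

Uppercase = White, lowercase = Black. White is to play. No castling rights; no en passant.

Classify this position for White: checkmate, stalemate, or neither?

neither

White to move; white king on h5.
In check: no.
Legal moves for White: Kh6, Kg6, Kg5, Kh4, Kg4, bxc8=Q, bxc8=R, bxc8=B, bxc8=N, b8=Q, b8=R, b8=B, b8=N, a8=Q+, a8=R+, a8=B, a8=N.
White has 17 legal moves and is not in check → neither.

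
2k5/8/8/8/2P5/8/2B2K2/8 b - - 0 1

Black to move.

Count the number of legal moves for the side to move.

5

Black to move; king on c8.
In check: no.
Legal moves: Kd8, Kb8, Kd7, Kc7, Kb7.
Count: 5.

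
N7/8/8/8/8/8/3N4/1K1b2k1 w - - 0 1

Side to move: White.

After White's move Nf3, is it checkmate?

no

After Nf3: black king on g1; in check: yes, from the white knight on f3.
Black has 5 legal replies: Kg2, Kf2, Kh1, Kf1, Bxf3.
In check but a legal move exists → not checkmate.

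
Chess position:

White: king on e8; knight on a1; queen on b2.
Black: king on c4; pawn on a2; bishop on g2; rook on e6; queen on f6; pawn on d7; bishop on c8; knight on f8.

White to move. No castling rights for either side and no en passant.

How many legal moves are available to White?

0

White to move; king on e8.
In check: yes, from the black rook on e6.
Legal moves: none.
Count: 0.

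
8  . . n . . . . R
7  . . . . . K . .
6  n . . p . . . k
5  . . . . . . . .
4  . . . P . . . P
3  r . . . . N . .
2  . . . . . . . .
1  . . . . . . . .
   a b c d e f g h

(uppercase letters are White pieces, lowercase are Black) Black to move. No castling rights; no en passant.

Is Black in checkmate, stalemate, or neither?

Black to move; black king on h6.
In check: yes, from the white rook on h8.
King squares — g5: attacked by Nf3; h5: attacked by Rh8; g6: attacked by Kf7; g7: attacked by Kf7; h7: attacked by Rh8.
Legal moves for Black: none.
In check with no legal moves → checkmate.

checkmate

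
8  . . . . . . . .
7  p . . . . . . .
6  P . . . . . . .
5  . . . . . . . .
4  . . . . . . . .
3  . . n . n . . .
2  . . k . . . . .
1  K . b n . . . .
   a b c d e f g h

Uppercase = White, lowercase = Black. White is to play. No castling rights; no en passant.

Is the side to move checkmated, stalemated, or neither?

stalemate

White to move; white king on a1.
In check: no.
King squares — b1: attacked by Kc2; a2: attacked by Nc3; b2: attacked by Bc1.
Legal moves for White: none.
Not in check and no legal moves → stalemate.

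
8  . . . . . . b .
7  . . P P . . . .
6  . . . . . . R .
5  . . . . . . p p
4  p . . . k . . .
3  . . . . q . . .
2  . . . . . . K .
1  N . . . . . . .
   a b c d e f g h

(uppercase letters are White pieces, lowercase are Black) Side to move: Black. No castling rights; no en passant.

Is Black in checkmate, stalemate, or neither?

Black to move; black king on e4.
In check: no.
Legal moves for Black include: Bh7, Bf7, Be6, Bd5, Bc4, Bb3, Ba2, Kf5, Ke5, Kd5, Kf4, Kd4, Kd3, Qa7, Qb6, Qc5, Qf4, Qd4, ... (list truncated; more exist).
Black has legal moves and is not in check → neither.

neither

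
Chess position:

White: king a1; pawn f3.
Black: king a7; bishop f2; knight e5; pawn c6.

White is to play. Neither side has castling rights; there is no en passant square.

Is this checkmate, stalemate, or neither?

neither

White to move; white king on a1.
In check: no.
Legal moves for White: Kb2, Ka2, Kb1, f4.
White has 4 legal moves and is not in check → neither.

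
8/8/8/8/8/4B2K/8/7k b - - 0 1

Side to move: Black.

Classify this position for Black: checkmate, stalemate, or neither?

Black to move; black king on h1.
In check: no.
King squares — g1: attacked by Be3; g2: attacked by Kh3; h2: attacked by Kh3.
Legal moves for Black: none.
Not in check and no legal moves → stalemate.

stalemate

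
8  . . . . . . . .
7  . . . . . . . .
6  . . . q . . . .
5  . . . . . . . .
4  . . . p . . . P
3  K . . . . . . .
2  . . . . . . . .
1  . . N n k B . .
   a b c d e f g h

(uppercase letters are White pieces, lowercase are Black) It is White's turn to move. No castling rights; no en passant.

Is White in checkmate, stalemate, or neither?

White to move; white king on a3.
In check: yes, from the black queen on d6.
King squares — a2: available; b2: attacked by Nd1; b3: available; a4: available; b4: attacked by Qd6.
Legal moves for White: Ka4, Kb3, Ka2.
White is in check but has 3 legal moves → neither.

neither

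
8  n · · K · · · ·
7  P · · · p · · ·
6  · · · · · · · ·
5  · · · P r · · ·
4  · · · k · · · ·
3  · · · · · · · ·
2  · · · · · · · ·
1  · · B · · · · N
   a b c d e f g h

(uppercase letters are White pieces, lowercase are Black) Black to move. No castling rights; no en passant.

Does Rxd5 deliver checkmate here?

After Rxd5: white king on d8; in check: yes, from the black rook on d5.
White has 3 legal replies: Ke8, Kc8, Kxe7.
In check but a legal move exists → not checkmate.

no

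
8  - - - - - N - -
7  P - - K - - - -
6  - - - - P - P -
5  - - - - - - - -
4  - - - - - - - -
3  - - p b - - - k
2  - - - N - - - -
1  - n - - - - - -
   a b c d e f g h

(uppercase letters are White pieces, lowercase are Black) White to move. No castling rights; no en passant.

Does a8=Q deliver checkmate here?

no

After a8=Q: black king on h3; in check: no.
Black is not in check, so this cannot be checkmate.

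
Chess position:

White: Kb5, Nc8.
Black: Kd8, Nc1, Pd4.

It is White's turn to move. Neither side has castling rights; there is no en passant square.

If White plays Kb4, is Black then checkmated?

no

After Kb4: black king on d8; in check: no.
Black is not in check, so this cannot be checkmate.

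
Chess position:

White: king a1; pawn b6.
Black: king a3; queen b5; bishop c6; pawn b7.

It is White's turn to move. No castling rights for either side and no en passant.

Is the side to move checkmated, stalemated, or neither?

White to move; white king on a1.
In check: no.
King squares — b1: attacked by Qb5; a2: attacked by Ka3; b2: attacked by Ka3.
Legal moves for White: none.
Not in check and no legal moves → stalemate.

stalemate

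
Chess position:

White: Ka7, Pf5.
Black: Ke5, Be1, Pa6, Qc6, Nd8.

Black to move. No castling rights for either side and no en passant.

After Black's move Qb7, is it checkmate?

yes

After Qb7: white king on a7; in check: yes, from the black queen on b7.
King squares — a6: attacked by Qb7; b6: attacked by Qb7; b7: attacked by Nd8; a8: attacked by Qb7; b8: attacked by Qb7.
White has no legal moves → checkmate.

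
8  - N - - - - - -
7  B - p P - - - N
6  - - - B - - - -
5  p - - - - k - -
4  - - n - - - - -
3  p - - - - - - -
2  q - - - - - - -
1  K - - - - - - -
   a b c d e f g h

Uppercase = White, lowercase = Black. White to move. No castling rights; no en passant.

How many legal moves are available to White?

1

White to move; king on a1.
In check: yes, from the black queen on a2.
Legal moves: Kxa2.
Count: 1.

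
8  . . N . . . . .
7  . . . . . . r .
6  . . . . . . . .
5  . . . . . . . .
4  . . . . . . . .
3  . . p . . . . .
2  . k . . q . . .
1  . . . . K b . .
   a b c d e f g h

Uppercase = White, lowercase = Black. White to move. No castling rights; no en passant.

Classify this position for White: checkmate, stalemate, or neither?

checkmate

White to move; white king on e1.
In check: yes, from the black queen on e2.
King squares — d1: attacked by Qe2; f1: attacked by Qe2; d2: attacked by Qe2; e2: attacked by Bf1; f2: attacked by Qe2.
Legal moves for White: none.
In check with no legal moves → checkmate.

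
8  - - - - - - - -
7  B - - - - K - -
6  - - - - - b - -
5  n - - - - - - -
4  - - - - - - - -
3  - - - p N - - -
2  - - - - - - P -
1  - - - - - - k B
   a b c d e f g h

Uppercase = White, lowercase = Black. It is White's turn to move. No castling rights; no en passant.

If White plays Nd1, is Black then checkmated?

no

After Nd1: black king on g1; in check: yes, from the white bishop on a7.
Black has 4 legal replies: Kh2, Kxh1, Kf1, Bd4.
In check but a legal move exists → not checkmate.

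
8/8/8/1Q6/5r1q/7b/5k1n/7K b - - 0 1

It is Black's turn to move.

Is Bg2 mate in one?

yes

After Bg2: white king on h1; in check: yes, from the black bishop on g2.
King squares — g1: attacked by Kf2; g2: attacked by Kf2; h2: attacked by Qh4.
White has no legal moves → checkmate.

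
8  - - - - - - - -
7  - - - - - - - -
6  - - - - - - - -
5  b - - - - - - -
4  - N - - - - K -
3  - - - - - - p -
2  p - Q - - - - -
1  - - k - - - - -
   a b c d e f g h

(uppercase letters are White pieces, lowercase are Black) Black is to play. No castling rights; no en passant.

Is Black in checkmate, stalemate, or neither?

checkmate

Black to move; black king on c1.
In check: yes, from the white queen on c2.
King squares — b1: attacked by Qc2; d1: attacked by Qc2; b2: attacked by Qc2; c2: attacked by Nb4; d2: attacked by Qc2.
Legal moves for Black: none.
In check with no legal moves → checkmate.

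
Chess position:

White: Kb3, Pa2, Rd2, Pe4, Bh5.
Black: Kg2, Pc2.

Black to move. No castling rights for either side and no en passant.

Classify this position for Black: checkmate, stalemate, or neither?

neither

Black to move; black king on g2.
In check: yes, from the white rook on d2.
Legal moves for Black: Kh3, Kg3, Kh1, Kg1, Kf1.
Black is in check but has 5 legal moves → neither.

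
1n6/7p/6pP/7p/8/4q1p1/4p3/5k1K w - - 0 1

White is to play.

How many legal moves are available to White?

White to move; king on h1.
In check: no.
Legal moves: none.
Count: 0.

0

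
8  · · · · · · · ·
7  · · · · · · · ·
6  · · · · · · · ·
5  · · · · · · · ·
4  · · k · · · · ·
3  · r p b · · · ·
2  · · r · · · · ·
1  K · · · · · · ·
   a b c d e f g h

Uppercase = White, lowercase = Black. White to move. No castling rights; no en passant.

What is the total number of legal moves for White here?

White to move; king on a1.
In check: no.
Legal moves: none.
Count: 0.

0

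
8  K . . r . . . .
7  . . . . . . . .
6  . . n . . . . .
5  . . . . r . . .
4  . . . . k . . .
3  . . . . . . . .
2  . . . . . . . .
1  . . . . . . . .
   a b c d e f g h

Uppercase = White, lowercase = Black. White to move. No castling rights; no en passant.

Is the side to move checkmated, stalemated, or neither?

neither

White to move; white king on a8.
In check: yes, from the black rook on d8.
King squares — a7: attacked by Nc6; b7: available; b8: attacked by Nc6.
Legal moves for White: Kb7.
White is in check but has 1 legal move → neither.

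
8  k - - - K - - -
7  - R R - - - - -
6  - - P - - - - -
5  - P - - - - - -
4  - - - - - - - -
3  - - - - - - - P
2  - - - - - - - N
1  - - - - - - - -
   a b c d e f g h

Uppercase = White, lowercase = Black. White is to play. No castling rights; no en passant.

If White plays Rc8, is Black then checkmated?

After Rc8: black king on a8; in check: yes, from the white rook on c8.
King squares — a7: attacked by Rb7; b7: attacked by Pc6; b8: attacked by Rb7.
Black has no legal moves → checkmate.

yes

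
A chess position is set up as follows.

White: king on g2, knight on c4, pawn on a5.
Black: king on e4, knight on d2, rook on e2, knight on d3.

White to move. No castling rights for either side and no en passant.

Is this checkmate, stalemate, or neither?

White to move; white king on g2.
In check: yes, from the black rook on e2.
Legal moves for White: Kh3, Kg3, Kh1, Kg1.
White is in check but has 4 legal moves → neither.

neither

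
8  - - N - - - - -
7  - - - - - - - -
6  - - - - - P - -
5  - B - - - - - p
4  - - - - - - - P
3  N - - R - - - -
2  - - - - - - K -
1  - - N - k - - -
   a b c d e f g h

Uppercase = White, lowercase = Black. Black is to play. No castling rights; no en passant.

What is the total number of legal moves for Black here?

0

Black to move; king on e1.
In check: no.
Legal moves: none.
Count: 0.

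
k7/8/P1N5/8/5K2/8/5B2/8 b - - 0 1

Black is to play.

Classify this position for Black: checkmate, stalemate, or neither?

stalemate

Black to move; black king on a8.
In check: no.
King squares — a7: attacked by Bf2; b7: attacked by Pa6; b8: attacked by Nc6.
Legal moves for Black: none.
Not in check and no legal moves → stalemate.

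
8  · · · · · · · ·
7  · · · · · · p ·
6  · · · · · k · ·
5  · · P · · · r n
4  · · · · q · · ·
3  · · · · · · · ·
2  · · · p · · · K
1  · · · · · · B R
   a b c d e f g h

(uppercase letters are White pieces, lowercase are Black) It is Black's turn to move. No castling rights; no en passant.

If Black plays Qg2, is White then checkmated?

yes

After Qg2: white king on h2; in check: yes, from the black queen on g2.
King squares — g1: own bishop; h1: own rook; g2: attacked by Rg5; g3: attacked by Qg2; h3: attacked by Qg2.
White has no legal moves → checkmate.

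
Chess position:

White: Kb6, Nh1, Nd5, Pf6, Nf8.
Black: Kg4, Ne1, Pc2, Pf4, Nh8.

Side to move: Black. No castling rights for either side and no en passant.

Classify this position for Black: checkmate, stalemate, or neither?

neither

Black to move; black king on g4.
In check: no.
Legal moves for Black: Nf7, Ng6, Kh5, Kg5, Kf5, Kh4, Kh3, Kf3, Nf3, Nd3, Ng2, f3, c1=Q, c1=R, c1=B, c1=N.
Black has 16 legal moves and is not in check → neither.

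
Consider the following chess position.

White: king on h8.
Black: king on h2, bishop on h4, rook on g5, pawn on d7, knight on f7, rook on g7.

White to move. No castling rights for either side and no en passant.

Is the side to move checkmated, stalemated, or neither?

White to move; white king on h8.
In check: yes, from the black knight on f7.
King squares — g7: attacked by Rg5; h7: attacked by Rg7; g8: attacked by Rg7.
Legal moves for White: none.
In check with no legal moves → checkmate.

checkmate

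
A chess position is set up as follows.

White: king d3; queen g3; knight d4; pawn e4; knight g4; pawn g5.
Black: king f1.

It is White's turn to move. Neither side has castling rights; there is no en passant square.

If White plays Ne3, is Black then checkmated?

yes

After Ne3: black king on f1; in check: yes, from the white knight on e3.
King squares — e1: attacked by Qg3; g1: attacked by Qg3; e2: attacked by Kd3; f2: attacked by Qg3; g2: attacked by Ne3.
Black has no legal moves → checkmate.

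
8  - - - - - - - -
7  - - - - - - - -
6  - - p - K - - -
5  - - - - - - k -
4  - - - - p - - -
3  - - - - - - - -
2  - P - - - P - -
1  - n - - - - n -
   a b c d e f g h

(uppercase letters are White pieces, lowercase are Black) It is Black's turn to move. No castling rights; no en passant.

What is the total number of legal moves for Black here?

Black to move; king on g5.
In check: no.
Legal moves: Kh6, Kg6, Kh5, Kh4, Kg4, Kf4, Nh3, Nf3, Ne2, Nc3, Na3, Nd2, c5, e3.
Count: 14.

14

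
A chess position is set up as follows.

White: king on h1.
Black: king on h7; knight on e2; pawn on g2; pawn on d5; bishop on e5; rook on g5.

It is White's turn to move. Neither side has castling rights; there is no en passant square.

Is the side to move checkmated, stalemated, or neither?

White to move; white king on h1.
In check: yes, from the black pawn on g2.
King squares — g1: attacked by Ne2; g2: attacked by Rg5; h2: attacked by Be5.
Legal moves for White: none.
In check with no legal moves → checkmate.

checkmate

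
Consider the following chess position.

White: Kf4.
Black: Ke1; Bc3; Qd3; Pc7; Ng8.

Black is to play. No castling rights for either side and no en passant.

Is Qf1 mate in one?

After Qf1: white king on f4; in check: yes, from the black queen on f1.
White has 5 legal replies: Kg5, Kg4, Ke4, Kg3, Ke3.
In check but a legal move exists → not checkmate.

no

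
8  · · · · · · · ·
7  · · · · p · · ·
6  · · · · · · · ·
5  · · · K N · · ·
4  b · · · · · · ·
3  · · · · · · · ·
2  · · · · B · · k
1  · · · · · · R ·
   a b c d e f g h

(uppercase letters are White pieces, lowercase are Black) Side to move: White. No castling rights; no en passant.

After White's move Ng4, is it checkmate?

no

After Ng4: black king on h2; in check: yes, from the white knight on g4.
Black has 2 legal replies: Kh3, Kxg1.
In check but a legal move exists → not checkmate.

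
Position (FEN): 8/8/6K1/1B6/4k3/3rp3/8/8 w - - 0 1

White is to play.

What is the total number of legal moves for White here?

14

White to move; king on g6.
In check: no.
Legal moves: Kh7, Kg7, Kf7, Kh6, Kf6, Kh5, Kg5, Be8, Bd7, Bc6+, Ba6, Bc4, Ba4, Bxd3+.
Count: 14.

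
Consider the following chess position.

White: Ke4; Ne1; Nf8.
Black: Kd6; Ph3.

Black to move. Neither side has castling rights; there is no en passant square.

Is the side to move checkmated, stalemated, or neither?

Black to move; black king on d6.
In check: no.
Legal moves for Black: Ke7, Kc7, Kc6, Kc5, h2.
Black has 5 legal moves and is not in check → neither.

neither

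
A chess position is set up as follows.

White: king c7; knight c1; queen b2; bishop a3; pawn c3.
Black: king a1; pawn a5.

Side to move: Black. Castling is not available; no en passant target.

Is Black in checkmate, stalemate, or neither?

checkmate

Black to move; black king on a1.
In check: yes, from the white queen on b2.
King squares — b1: attacked by Qb2; a2: attacked by Nc1; b2: attacked by Ba3.
Legal moves for Black: none.
In check with no legal moves → checkmate.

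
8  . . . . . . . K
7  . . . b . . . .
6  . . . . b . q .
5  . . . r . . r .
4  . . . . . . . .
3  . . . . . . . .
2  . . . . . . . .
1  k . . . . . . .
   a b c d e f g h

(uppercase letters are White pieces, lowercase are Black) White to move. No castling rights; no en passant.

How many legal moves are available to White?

0

White to move; king on h8.
In check: no.
Legal moves: none.
Count: 0.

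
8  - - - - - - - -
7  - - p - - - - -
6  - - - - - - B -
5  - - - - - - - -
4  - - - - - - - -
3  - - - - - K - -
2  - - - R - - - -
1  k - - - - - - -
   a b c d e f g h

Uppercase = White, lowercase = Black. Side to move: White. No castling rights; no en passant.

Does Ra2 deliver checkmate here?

After Ra2: black king on a1; in check: yes, from the white rook on a2.
Black has 1 legal reply: Kxa2.
In check but a legal move exists → not checkmate.

no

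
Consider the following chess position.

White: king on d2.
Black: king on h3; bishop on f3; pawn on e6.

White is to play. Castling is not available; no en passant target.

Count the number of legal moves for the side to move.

White to move; king on d2.
In check: no.
Legal moves: Ke3, Kd3, Kc3, Kc2, Ke1, Kc1.
Count: 6.

6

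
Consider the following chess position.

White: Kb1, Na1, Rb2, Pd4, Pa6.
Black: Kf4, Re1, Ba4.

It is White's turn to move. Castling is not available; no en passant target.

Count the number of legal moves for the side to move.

1

White to move; king on b1.
In check: yes, from the black rook on e1.
Legal moves: Ka2.
Count: 1.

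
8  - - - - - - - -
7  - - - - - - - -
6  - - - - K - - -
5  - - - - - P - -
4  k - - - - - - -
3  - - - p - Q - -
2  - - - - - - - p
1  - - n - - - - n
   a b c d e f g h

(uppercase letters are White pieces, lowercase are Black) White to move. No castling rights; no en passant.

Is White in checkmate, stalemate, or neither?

White to move; white king on e6.
In check: no.
Legal moves for White include: Kf7, Ke7, Kd7, Kf6, Kd6, Ke5, Kd5, Qa8+, Qb7, Qc6+, Qh5, Qd5, Qg4+, Qf4+, Qe4+, Qh3, Qg3, Qe3, ... (list truncated; more exist).
White has legal moves and is not in check → neither.

neither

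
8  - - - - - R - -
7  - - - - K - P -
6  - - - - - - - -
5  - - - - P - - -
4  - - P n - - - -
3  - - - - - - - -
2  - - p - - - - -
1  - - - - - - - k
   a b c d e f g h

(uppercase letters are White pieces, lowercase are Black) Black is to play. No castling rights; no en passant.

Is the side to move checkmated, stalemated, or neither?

neither

Black to move; black king on h1.
In check: no.
Legal moves for Black: Ne6, Nc6+, Nf5+, Nb5, Nf3, Nb3, Ne2, Kh2, Kg2, Kg1, c1=Q, c1=R, c1=B, c1=N.
Black has 14 legal moves and is not in check → neither.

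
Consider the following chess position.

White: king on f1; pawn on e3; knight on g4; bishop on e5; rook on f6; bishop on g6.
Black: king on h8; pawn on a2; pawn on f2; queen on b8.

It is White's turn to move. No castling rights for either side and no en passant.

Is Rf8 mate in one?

yes

After Rf8: black king on h8; in check: yes, from the white bishop on e5 and the white rook on f8.
King squares — g7: attacked by Be5; h7: attacked by Bg6; g8: attacked by Rf8.
Black has no legal moves → checkmate.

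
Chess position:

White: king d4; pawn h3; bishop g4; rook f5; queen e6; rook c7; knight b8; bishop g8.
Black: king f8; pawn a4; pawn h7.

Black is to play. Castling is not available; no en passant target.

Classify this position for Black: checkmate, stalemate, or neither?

Black to move; black king on f8.
In check: yes, from the white rook on f5.
King squares — e7: attacked by Qe6; f7: attacked by Rf5; g7: attacked by Rc7; e8: attacked by Qe6; g8: attacked by Qe6.
Legal moves for Black: none.
In check with no legal moves → checkmate.

checkmate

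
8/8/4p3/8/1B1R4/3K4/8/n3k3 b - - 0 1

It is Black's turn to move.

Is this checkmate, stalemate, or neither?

neither

Black to move; black king on e1.
In check: yes, from the white bishop on b4.
Legal moves for Black: Kf2, Kf1, Kd1.
Black is in check but has 3 legal moves → neither.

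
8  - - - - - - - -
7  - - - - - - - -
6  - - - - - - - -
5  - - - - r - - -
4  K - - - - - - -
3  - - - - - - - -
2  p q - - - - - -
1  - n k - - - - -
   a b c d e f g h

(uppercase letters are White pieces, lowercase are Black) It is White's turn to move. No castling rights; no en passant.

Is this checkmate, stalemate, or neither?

stalemate

White to move; white king on a4.
In check: no.
King squares — a3: attacked by Nb1; b3: attacked by Qb2; b4: attacked by Qb2; a5: attacked by Re5; b5: attacked by Qb2.
Legal moves for White: none.
Not in check and no legal moves → stalemate.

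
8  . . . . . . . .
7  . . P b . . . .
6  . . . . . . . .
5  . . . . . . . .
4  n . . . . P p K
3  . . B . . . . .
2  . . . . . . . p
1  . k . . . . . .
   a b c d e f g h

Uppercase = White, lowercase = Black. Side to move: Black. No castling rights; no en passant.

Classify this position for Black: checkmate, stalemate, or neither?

Black to move; black king on b1.
In check: no.
Legal moves for Black: Be8, Bc8, Be6, Bc6, Bf5, Bb5, Nb6, Nc5, Nxc3, Nb2, Kc2, Ka2, Kc1, g3, h1=Q+, h1=R+, h1=B, h1=N.
Black has 18 legal moves and is not in check → neither.

neither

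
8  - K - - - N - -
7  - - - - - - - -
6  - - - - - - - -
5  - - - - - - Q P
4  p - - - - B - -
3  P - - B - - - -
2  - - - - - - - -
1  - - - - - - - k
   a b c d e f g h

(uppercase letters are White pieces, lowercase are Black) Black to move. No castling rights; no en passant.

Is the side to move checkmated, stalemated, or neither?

Black to move; black king on h1.
In check: no.
King squares — g1: attacked by Qg5; g2: attacked by Qg5; h2: attacked by Bf4.
Legal moves for Black: none.
Not in check and no legal moves → stalemate.

stalemate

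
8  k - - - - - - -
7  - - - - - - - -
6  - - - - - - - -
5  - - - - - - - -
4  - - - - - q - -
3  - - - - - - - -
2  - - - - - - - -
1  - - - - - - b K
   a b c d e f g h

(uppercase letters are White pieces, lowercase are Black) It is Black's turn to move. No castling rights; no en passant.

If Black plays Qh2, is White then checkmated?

After Qh2: white king on h1; in check: yes, from the black queen on h2.
King squares — g1: attacked by Qh2; g2: attacked by Qh2; h2: attacked by Bg1.
White has no legal moves → checkmate.

yes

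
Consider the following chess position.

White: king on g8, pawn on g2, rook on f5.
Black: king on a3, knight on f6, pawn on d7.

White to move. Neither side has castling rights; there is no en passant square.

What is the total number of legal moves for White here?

White to move; king on g8.
In check: yes, from the black knight on f6.
Legal moves: Kh8, Kf8, Kg7, Kf7, Rxf6.
Count: 5.

5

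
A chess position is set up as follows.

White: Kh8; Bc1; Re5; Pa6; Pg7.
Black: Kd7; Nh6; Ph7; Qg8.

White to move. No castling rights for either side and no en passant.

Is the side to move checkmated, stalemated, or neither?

White to move; white king on h8.
In check: yes, from the black queen on g8.
King squares — g7: own pawn; h7: attacked by Qg8; g8: attacked by Nh6.
Legal moves for White: none.
In check with no legal moves → checkmate.

checkmate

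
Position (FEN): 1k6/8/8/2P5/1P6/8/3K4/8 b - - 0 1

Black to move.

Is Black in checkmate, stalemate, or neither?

Black to move; black king on b8.
In check: no.
Legal moves for Black: Kc8, Ka8, Kc7, Kb7, Ka7.
Black has 5 legal moves and is not in check → neither.

neither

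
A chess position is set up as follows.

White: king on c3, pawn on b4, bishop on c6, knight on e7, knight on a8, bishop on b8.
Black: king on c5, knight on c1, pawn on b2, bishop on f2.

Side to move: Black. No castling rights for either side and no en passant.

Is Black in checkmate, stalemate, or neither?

checkmate

Black to move; black king on c5.
In check: yes, from the white pawn on b4.
King squares — b4: attacked by Kc3; c4: attacked by Kc3; d4: attacked by Kc3; b5: attacked by Bc6; d5: attacked by Bc6; b6: attacked by Na8; c6: attacked by Ne7; d6: attacked by Bb8.
Legal moves for Black: none.
In check with no legal moves → checkmate.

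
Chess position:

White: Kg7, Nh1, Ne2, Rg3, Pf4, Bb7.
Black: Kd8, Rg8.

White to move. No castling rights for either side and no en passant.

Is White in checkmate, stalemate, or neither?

neither

White to move; white king on g7.
In check: yes, from the black rook on g8.
Legal moves for White: Kxg8, Kh7, Kf7, Kh6, Kf6.
White is in check but has 5 legal moves → neither.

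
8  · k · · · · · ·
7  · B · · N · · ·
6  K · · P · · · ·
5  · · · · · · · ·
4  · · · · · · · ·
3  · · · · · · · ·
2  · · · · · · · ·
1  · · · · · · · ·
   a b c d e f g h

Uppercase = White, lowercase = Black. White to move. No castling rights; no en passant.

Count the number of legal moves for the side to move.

White to move; king on a6.
In check: no.
Legal moves: Ng8, Nc8, Ng6, Nc6#, Nf5, Nd5, Bc8, Ba8, Bc6, Bd5, Be4, Bf3, Bg2, Bh1, Kb6, Kb5, Ka5, d7.
Count: 18.

18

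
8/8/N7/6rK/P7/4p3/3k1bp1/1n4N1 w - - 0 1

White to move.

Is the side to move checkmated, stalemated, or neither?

White to move; white king on h5.
In check: yes, from the black rook on g5.
King squares — g4: attacked by Rg5; h4: attacked by Bf2; g5: available; g6: attacked by Rg5; h6: available.
Legal moves for White: Kh6, Kxg5.
White is in check but has 2 legal moves → neither.

neither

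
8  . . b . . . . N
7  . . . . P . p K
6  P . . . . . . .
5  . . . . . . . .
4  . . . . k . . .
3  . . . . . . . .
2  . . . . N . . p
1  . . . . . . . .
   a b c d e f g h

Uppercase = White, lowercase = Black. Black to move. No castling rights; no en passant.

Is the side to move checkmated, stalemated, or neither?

neither

Black to move; black king on e4.
In check: no.
Legal moves for Black include: Bd7, Bb7, Be6, Bxa6, Bf5+, Bg4, Bh3, Kf5, Ke5, Kd5, Kf3, Ke3, Kd3, g6, h1=Q+, h1=R+, h1=B, h1=N, ... (list truncated; more exist).
Black has legal moves and is not in check → neither.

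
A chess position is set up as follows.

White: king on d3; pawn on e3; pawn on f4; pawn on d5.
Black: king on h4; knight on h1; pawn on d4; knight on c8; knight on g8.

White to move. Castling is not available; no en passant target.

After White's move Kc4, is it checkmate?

After Kc4: black king on h4; in check: no.
Black is not in check, so this cannot be checkmate.

no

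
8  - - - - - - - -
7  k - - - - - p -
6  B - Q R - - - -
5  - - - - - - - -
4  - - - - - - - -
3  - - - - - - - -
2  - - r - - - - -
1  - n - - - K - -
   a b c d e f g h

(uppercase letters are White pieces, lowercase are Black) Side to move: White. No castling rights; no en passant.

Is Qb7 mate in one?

yes

After Qb7: black king on a7; in check: yes, from the white queen on b7.
King squares — a6: attacked by Rd6; b6: attacked by Rd6; b7: attacked by Ba6; a8: attacked by Qb7; b8: attacked by Qb7.
Black has no legal moves → checkmate.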